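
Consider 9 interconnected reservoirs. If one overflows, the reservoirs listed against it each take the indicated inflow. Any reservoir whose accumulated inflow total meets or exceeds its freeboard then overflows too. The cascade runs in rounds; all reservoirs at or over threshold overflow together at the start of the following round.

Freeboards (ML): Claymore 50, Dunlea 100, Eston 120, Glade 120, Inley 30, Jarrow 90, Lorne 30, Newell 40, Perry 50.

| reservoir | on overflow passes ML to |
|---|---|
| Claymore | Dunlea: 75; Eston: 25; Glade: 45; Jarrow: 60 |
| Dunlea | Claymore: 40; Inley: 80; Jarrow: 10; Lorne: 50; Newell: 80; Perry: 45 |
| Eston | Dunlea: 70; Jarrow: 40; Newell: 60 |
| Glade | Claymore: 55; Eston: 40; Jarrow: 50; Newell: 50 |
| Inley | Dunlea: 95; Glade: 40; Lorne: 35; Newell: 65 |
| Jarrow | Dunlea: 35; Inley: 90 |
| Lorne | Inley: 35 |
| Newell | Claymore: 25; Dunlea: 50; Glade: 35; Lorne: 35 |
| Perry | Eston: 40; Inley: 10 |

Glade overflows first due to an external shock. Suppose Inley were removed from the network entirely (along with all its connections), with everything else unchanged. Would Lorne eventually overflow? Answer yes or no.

yes

With Inley removed:
Round 1 — Glade overflows (initial).
  Claymore: +55 → 55 ≥ 50
  Eston: +40 → 40 < 120
  Jarrow: +50 → 50 < 90
  Newell: +50 → 50 ≥ 40
Round 2 — Claymore, Newell overflow.
  Dunlea: +75+50 → 125 ≥ 100
  Eston: +25 → 65 < 120
  Jarrow: +60 → 110 ≥ 90
  Lorne: +35 → 35 ≥ 30
Round 3 — Dunlea, Jarrow, Lorne overflow.
  Perry: +45 → 45 < 50
No further overflows.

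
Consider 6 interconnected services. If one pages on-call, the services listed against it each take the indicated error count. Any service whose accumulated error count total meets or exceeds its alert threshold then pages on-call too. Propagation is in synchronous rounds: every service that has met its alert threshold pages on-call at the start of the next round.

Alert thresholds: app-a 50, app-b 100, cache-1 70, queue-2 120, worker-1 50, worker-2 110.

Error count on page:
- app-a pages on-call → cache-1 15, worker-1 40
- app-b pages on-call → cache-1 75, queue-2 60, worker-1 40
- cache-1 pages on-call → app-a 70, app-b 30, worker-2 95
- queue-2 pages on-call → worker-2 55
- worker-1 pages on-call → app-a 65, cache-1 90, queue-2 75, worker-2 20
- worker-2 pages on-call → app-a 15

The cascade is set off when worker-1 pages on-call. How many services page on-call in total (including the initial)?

Round 1 — worker-1 pages on-call (initial).
  app-a: +65 → 65 ≥ 50
  cache-1: +90 → 90 ≥ 70
  queue-2: +75 → 75 < 120
  worker-2: +20 → 20 < 110
Round 2 — app-a, cache-1 page on-call.
  app-b: +30 → 30 < 100
  worker-2: +95 → 115 ≥ 110
Round 3 — worker-2 pages on-call.
No further pages.

4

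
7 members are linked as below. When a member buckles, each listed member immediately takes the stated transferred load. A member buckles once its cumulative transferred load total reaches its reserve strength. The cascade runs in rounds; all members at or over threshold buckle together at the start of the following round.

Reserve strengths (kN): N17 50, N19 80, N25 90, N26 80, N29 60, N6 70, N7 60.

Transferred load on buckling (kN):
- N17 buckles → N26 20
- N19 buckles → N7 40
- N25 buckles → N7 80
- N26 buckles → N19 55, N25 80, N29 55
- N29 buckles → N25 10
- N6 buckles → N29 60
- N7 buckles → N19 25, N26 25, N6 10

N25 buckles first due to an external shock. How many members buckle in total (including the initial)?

2

Round 1 — N25 buckles (initial).
  N7: +80 → 80 ≥ 60
Round 2 — N7 buckles.
  N19: +25 → 25 < 80
  N26: +25 → 25 < 80
  N6: +10 → 10 < 70
No further bucklings.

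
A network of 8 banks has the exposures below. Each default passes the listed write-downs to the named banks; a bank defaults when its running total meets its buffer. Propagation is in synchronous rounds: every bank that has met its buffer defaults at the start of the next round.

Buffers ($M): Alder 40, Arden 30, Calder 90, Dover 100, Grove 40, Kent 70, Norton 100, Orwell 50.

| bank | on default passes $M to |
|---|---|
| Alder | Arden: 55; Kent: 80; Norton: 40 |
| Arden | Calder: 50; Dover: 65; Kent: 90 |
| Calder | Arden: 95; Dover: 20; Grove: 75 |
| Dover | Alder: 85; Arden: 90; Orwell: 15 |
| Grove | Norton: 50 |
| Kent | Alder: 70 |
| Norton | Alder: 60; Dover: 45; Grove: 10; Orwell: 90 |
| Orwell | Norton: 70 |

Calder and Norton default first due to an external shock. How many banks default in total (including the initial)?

Round 1 — Calder, Norton default (initial).
  Alder: +60 → 60 ≥ 40
  Arden: +95 → 95 ≥ 30
  Dover: +20+45 → 65 < 100
  Grove: +75+10 → 85 ≥ 40
  Orwell: +90 → 90 ≥ 50
Round 2 — Alder, Arden, Grove, Orwell default.
  Dover: +65 → 130 ≥ 100
  Kent: +80+90 → 170 ≥ 70
Round 3 — Dover, Kent default.
No further defaults.

8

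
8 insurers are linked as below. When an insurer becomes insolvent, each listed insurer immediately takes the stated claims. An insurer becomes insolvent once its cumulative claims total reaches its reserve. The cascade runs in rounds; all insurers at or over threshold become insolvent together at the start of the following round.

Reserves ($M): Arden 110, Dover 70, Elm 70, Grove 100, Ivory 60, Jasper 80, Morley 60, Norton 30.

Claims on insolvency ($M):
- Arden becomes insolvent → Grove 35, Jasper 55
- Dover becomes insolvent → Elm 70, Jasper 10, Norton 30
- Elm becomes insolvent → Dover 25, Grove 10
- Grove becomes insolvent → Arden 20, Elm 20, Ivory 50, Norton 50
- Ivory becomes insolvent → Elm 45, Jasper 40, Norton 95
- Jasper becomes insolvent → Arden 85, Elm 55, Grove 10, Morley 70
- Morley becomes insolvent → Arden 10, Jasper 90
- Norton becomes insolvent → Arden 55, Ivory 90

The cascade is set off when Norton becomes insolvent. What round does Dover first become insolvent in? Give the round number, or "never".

never

Round 1 — Norton becomes insolvent (initial).
  Arden: +55 → 55 < 110
  Ivory: +90 → 90 ≥ 60
Round 2 — Ivory becomes insolvent.
  Elm: +45 → 45 < 70
  Jasper: +40 → 40 < 80
No further insolvencies.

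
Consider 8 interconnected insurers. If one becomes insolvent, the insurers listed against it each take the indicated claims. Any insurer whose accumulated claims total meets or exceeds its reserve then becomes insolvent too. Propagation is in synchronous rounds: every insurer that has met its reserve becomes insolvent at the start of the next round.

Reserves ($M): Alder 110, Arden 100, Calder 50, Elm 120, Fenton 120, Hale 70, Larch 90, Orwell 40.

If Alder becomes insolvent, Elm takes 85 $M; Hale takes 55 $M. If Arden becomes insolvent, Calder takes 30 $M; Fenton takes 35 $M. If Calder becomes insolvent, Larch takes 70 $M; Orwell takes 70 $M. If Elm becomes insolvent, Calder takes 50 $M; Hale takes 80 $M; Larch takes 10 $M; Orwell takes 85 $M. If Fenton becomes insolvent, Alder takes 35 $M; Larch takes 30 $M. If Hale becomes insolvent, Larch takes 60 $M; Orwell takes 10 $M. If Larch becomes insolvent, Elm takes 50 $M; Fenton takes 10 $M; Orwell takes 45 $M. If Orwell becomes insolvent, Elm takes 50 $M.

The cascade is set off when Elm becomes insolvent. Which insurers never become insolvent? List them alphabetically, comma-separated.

Alder, Arden, Fenton

Round 1 — Elm becomes insolvent (initial).
  Calder: +50 → 50 ≥ 50
  Hale: +80 → 80 ≥ 70
  Larch: +10 → 10 < 90
  Orwell: +85 → 85 ≥ 40
Round 2 — Calder, Hale, Orwell become insolvent.
  Larch: +70+60 → 140 ≥ 90
Round 3 — Larch becomes insolvent.
  Fenton: +10 → 10 < 120
No further insolvencies.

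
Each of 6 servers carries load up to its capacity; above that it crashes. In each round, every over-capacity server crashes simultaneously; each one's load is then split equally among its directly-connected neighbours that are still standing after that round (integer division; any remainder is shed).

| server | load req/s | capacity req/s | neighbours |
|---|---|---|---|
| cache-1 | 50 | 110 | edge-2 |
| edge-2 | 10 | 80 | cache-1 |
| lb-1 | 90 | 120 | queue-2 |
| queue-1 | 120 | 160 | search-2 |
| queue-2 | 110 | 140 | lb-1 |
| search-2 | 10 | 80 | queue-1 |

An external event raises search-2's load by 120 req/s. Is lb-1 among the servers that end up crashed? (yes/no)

no

Round 1 — search-2 at 130 > 80. search-2 crashes.
  search-2 sheds 130 req/s to queue-1: 130 each.
    queue-1: 120+130 = 250 > 160
Round 2 — queue-1 crashes.
  queue-1 sheds 250 req/s: no online neighbours, lost.
No further crashes.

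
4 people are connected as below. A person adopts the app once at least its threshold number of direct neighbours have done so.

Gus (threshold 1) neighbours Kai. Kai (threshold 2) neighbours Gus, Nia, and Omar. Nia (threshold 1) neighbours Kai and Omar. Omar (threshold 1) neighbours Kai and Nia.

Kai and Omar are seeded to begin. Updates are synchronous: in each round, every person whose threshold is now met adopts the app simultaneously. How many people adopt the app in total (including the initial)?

4

Round 1 — Kai, Omar adopt the app (initial).
Round 2 — checking thresholds:
  Gus: 1 of 1 neighbours ≥ 1, adopts the app.
  Nia: 2 of 2 neighbours ≥ 1, adopts the app.
Round 3 — no new adoptions; cascade stops.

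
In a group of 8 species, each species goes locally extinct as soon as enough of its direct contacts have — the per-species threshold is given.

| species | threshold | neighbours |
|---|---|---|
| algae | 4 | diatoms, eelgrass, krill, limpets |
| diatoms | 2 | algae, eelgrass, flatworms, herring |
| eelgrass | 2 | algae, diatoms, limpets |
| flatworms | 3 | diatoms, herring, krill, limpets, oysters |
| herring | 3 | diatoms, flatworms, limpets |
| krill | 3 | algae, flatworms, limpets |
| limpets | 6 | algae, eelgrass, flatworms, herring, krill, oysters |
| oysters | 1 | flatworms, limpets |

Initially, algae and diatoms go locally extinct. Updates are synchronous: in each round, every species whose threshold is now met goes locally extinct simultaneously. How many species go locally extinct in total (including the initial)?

Round 1 — algae, diatoms go locally extinct (initial).
Round 2 — checking thresholds:
  eelgrass: 2 of 3 neighbours ≥ 2, goes locally extinct.
  flatworms: 1 of 5 neighbours < 3, not yet.
  herring: 1 of 3 neighbours < 3, not yet.
  krill: 1 of 3 neighbours < 3, not yet.
  limpets: 1 of 6 neighbours < 6, not yet.
Round 3 — no new extinctions; cascade stops.

3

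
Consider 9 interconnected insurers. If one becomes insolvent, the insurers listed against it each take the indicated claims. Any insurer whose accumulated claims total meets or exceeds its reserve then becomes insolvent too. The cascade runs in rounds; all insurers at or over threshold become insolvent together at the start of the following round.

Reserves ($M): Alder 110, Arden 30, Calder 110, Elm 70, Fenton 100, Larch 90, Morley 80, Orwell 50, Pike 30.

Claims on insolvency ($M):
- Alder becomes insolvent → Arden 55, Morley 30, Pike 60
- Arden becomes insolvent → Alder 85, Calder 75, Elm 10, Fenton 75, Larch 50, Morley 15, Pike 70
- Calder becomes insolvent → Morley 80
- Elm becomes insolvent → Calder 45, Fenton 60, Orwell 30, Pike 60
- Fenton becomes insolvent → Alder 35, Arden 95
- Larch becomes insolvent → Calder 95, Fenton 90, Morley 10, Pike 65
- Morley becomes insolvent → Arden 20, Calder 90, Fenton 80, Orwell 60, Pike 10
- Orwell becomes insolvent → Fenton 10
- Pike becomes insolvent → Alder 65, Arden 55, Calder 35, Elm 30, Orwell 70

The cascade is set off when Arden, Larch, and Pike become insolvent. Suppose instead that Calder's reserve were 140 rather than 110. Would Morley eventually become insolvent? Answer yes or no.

yes

With Calder's reserve at 140:
Round 1 — Arden, Larch, Pike become insolvent (initial).
  Alder: +85+65 → 150 ≥ 110
  Calder: +75+95+35 → 205 ≥ 140
  Elm: +10+30 → 40 < 70
  Fenton: +75+90 → 165 ≥ 100
  Morley: +15+10 → 25 < 80
  Orwell: +70 → 70 ≥ 50
Round 2 — Alder, Calder, Fenton, Orwell become insolvent.
  Morley: +30+80 → 135 ≥ 80
Round 3 — Morley becomes insolvent.
No further insolvencies.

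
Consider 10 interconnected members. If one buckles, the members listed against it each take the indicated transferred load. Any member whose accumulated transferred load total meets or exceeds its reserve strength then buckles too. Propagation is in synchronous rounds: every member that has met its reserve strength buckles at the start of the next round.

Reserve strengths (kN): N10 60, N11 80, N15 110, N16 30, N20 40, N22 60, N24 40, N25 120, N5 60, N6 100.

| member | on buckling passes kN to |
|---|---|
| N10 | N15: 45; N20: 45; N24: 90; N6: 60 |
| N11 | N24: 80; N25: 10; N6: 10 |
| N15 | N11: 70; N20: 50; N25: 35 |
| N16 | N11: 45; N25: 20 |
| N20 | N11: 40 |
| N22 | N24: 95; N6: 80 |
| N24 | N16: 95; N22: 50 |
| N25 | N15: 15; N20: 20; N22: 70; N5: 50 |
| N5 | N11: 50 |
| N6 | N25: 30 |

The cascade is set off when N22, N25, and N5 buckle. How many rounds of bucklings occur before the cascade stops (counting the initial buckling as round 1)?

Round 1 — N22, N25, N5 buckle (initial).
  N11: +50 → 50 < 80
  N15: +15 → 15 < 110
  N20: +20 → 20 < 40
  N24: +95 → 95 ≥ 40
  N6: +80 → 80 < 100
Round 2 — N24 buckles.
  N16: +95 → 95 ≥ 30
Round 3 — N16 buckles.
  N11: +45 → 95 ≥ 80
Round 4 — N11 buckles.
  N6: +10 → 90 < 100
No further bucklings.

4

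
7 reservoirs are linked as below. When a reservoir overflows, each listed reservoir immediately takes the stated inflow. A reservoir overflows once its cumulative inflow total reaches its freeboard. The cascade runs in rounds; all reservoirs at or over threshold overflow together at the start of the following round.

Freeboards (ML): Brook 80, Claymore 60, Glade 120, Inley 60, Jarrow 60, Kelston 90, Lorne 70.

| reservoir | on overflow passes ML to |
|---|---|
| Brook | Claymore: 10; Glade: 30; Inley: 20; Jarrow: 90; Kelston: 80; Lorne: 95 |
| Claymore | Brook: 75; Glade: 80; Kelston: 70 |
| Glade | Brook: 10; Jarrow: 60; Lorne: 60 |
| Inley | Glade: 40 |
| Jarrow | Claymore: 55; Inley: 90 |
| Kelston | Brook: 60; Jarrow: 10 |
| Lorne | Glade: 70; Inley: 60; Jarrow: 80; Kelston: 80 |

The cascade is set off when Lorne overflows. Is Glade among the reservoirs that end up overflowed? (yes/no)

Round 1 — Lorne overflows (initial).
  Glade: +70 → 70 < 120
  Inley: +60 → 60 ≥ 60
  Jarrow: +80 → 80 ≥ 60
  Kelston: +80 → 80 < 90
Round 2 — Inley, Jarrow overflow.
  Claymore: +55 → 55 < 60
  Glade: +40 → 110 < 120
No further overflows.

no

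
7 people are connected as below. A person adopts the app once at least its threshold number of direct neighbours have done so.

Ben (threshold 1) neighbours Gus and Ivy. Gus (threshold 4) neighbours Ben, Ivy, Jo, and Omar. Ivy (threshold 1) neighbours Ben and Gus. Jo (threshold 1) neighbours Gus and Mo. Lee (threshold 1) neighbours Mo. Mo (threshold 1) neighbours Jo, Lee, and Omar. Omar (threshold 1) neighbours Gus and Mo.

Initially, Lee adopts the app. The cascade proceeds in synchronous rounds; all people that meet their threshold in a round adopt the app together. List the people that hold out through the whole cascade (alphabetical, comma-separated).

Round 1 — Lee adopts the app (initial).
Round 2 — checking thresholds:
  Mo: 1 of 3 neighbours ≥ 1, adopts the app.
Round 3 — checking thresholds:
  Jo: 1 of 2 neighbours ≥ 1, adopts the app.
  Omar: 1 of 2 neighbours ≥ 1, adopts the app.
Round 4 — no new adoptions; cascade stops.

Ben, Gus, Ivy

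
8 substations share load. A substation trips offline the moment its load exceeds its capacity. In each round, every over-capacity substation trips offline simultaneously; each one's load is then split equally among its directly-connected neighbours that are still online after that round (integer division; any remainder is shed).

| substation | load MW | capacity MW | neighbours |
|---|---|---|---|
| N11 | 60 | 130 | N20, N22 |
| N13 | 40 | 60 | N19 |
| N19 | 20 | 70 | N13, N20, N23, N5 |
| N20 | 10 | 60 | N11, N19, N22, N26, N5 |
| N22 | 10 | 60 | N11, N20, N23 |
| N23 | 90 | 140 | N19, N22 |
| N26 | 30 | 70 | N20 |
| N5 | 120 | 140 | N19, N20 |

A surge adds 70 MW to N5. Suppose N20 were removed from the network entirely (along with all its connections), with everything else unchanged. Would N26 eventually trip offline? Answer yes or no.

no

With N20 removed:
Round 1 — N5 at 190 > 140. N5 trips offline.
  N5 sheds 190 MW to N19: 190 each.
    N19: 20+190 = 210 > 70
Round 2 — N19 trips offline.
  N19 sheds 210 MW to N13, N23: 105 each.
    N13: 40+105 = 145 > 60
    N23: 90+105 = 195 > 140
Round 3 — N13, N23 trip offline.
  N13 sheds 145 MW: no online neighbours, lost.
  N23 sheds 195 MW to N22: 195 each.
    N22: 10+195 = 205 > 60
Round 4 — N22 trips offline.
  N22 sheds 205 MW to N11: 205 each.
    N11: 60+205 = 265 > 130
Round 5 — N11 trips offline.
  N11 sheds 265 MW: no online neighbours, lost.
No further trips.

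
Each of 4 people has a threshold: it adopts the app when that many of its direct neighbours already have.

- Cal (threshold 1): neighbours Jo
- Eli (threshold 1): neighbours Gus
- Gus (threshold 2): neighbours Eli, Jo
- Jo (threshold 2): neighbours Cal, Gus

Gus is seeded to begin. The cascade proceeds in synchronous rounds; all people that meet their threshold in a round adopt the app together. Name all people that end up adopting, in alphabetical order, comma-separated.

Eli, Gus

Round 1 — Gus adopts the app (initial).
Round 2 — checking thresholds:
  Eli: 1 of 1 neighbours ≥ 1, adopts the app.
  Jo: 1 of 2 neighbours < 2, not yet.
Round 3 — no new adoptions; cascade stops.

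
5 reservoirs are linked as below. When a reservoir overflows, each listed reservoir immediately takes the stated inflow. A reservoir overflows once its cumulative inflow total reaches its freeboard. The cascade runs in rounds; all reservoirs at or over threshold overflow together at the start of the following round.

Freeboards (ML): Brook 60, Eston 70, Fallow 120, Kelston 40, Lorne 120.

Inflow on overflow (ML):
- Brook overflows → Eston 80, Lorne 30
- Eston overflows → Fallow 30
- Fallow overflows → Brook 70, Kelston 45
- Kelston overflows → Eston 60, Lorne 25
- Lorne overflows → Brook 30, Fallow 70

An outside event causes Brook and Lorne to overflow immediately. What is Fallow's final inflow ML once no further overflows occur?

100

Round 1 — Brook, Lorne overflow (initial).
  Eston: +80 → 80 ≥ 70
  Fallow: +70 → 70 < 120
Round 2 — Eston overflows.
  Fallow: +30 → 100 < 120
No further overflows.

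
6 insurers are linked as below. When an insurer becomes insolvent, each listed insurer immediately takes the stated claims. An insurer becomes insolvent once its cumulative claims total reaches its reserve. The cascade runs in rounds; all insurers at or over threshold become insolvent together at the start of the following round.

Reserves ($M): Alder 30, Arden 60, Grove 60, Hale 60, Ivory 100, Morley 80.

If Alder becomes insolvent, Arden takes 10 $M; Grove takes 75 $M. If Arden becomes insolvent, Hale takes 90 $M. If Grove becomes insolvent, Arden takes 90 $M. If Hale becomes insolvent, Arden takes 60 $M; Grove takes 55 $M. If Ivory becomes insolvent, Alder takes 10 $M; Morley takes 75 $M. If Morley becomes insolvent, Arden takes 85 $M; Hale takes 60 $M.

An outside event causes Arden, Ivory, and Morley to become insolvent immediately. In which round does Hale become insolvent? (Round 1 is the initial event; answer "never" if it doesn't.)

Round 1 — Arden, Ivory, Morley become insolvent (initial).
  Alder: +10 → 10 < 30
  Hale: +90+60 → 150 ≥ 60
Round 2 — Hale becomes insolvent.
  Grove: +55 → 55 < 60
No further insolvencies.

2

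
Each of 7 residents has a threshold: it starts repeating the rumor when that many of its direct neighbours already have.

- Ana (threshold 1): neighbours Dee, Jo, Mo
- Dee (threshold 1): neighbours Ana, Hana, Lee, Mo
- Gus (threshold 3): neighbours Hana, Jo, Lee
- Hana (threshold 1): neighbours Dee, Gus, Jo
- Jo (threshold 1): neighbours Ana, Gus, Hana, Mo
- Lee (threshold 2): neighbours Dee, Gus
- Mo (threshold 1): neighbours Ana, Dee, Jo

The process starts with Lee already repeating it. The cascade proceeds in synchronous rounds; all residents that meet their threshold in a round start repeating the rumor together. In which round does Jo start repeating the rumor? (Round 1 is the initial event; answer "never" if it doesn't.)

Round 1 — Lee starts repeating the rumor (initial).
Round 2 — checking thresholds:
  Dee: 1 of 4 neighbours ≥ 1, starts repeating the rumor.
  Gus: 1 of 3 neighbours < 3, holds.
Round 3 — checking thresholds:
  Ana: 1 of 3 neighbours ≥ 1, starts repeating the rumor.
  Gus: 1 of 3 neighbours < 3, holds.
  Hana: 1 of 3 neighbours ≥ 1, starts repeating the rumor.
  Mo: 1 of 3 neighbours ≥ 1, starts repeating the rumor.
Round 4 — checking thresholds:
  Gus: 2 of 3 neighbours < 3, holds.
  Jo: 3 of 4 neighbours ≥ 1, starts repeating the rumor.
Round 5 — checking thresholds:
  Gus: 3 of 3 neighbours ≥ 3, starts repeating the rumor.
Round 6 — no new spreads; cascade stops.

4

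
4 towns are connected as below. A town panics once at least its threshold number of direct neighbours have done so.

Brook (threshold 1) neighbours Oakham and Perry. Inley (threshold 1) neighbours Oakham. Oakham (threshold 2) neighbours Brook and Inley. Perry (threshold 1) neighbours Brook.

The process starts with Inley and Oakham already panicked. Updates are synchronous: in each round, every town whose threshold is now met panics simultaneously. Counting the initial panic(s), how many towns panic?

Round 1 — Inley, Oakham panic (initial).
Round 2 — checking thresholds:
  Brook: 1 of 2 neighbours ≥ 1, panics.
Round 3 — checking thresholds:
  Perry: 1 of 1 neighbours ≥ 1, panics.
Round 4 — no new panics; cascade stops.

4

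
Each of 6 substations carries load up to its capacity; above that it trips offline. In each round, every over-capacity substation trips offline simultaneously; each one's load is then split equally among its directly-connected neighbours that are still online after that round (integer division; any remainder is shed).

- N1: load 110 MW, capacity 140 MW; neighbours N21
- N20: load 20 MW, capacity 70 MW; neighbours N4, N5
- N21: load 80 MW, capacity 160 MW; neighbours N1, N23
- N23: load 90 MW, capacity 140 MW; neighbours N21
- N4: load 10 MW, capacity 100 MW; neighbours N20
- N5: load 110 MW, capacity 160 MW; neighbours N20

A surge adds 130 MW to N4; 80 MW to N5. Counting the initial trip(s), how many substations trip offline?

Round 1 — N4 at 140 > 100; N5 at 190 > 160. N4, N5 trip offline.
  N4 sheds 140 MW to N20: 140 each.
    N20: 20+140 = 160 > 70
  N5 sheds 190 MW to N20: 190 each.
    N20: 160+190 = 350 > 70
Round 2 — N20 trips offline.
  N20 sheds 350 MW: no online neighbours, lost.
No further trips.

3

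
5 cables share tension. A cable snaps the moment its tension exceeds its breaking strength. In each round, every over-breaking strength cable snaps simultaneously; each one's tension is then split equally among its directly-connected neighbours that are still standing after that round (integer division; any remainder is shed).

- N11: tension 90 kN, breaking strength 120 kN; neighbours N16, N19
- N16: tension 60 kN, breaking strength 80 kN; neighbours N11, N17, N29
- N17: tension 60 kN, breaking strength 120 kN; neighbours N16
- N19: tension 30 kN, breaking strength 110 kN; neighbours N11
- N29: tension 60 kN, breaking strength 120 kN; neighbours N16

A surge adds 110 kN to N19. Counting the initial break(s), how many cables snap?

5

Round 1 — N19 at 140 > 110. N19 snaps.
  N19 sheds 140 kN to N11: 140 each.
    N11: 90+140 = 230 > 120
Round 2 — N11 snaps.
  N11 sheds 230 kN to N16: 230 each.
    N16: 60+230 = 290 > 80
Round 3 — N16 snaps.
  N16 sheds 290 kN to N17, N29: 145 each.
    N17: 60+145 = 205 > 120
    N29: 60+145 = 205 > 120
Round 4 — N17, N29 snap.
  N17 sheds 205 kN: no online neighbours, lost.
  N29 sheds 205 kN: no online neighbours, lost.
No further breaks.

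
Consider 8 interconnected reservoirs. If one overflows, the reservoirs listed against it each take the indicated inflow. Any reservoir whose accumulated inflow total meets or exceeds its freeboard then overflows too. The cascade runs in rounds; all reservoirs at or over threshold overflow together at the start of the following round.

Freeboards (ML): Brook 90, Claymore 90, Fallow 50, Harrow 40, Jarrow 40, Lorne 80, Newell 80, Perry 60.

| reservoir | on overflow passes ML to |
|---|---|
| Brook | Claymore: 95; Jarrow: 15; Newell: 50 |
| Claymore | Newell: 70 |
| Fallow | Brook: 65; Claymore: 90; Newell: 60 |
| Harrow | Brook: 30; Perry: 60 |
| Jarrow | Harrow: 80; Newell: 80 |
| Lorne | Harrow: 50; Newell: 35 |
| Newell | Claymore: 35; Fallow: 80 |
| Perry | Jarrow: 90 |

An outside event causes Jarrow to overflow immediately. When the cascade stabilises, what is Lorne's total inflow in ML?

Round 1 — Jarrow overflows (initial).
  Harrow: +80 → 80 ≥ 40
  Newell: +80 → 80 ≥ 80
Round 2 — Harrow, Newell overflow.
  Brook: +30 → 30 < 90
  Claymore: +35 → 35 < 90
  Fallow: +80 → 80 ≥ 50
  Perry: +60 → 60 ≥ 60
Round 3 — Fallow, Perry overflow.
  Brook: +65 → 95 ≥ 90
  Claymore: +90 → 125 ≥ 90
Round 4 — Brook, Claymore overflow.
No further overflows.

0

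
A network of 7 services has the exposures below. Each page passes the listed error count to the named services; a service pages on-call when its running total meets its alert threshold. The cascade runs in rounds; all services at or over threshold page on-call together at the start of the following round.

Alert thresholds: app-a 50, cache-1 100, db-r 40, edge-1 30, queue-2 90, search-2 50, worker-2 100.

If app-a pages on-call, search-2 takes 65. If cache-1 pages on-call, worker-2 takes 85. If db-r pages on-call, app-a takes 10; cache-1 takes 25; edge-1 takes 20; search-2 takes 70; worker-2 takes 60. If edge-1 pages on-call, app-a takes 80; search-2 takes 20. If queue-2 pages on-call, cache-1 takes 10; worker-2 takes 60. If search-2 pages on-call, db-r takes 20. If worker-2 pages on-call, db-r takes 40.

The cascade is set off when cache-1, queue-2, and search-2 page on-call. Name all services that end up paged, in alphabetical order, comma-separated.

Round 1 — cache-1, queue-2, search-2 page on-call (initial).
  db-r: +20 → 20 < 40
  worker-2: +85+60 → 145 ≥ 100
Round 2 — worker-2 pages on-call.
  db-r: +40 → 60 ≥ 40
Round 3 — db-r pages on-call.
  app-a: +10 → 10 < 50
  edge-1: +20 → 20 < 30
No further pages.

cache-1, db-r, queue-2, search-2, worker-2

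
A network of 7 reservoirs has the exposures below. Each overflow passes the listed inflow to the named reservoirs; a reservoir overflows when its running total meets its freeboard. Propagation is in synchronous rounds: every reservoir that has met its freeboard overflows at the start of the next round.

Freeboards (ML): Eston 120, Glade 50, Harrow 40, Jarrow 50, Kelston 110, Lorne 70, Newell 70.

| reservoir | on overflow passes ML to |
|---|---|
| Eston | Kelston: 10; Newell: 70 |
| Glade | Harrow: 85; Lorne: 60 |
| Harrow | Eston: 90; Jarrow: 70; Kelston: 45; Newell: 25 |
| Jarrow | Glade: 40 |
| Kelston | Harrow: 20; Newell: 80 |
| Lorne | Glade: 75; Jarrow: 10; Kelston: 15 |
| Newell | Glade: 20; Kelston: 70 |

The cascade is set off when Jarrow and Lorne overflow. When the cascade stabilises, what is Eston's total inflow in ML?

90

Round 1 — Jarrow, Lorne overflow (initial).
  Glade: +40+75 → 115 ≥ 50
  Kelston: +15 → 15 < 110
Round 2 — Glade overflows.
  Harrow: +85 → 85 ≥ 40
Round 3 — Harrow overflows.
  Eston: +90 → 90 < 120
  Kelston: +45 → 60 < 110
  Newell: +25 → 25 < 70
No further overflows.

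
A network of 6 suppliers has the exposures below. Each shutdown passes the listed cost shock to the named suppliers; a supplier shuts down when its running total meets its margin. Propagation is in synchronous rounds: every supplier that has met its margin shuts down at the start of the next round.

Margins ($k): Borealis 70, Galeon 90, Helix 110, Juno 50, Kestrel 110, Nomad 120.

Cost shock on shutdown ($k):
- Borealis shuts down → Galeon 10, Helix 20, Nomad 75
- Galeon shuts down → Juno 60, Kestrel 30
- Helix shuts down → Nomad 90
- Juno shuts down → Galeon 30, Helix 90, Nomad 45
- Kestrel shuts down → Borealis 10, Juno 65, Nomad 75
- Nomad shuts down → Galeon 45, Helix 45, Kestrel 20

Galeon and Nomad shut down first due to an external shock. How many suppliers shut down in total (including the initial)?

4

Round 1 — Galeon, Nomad shut down (initial).
  Helix: +45 → 45 < 110
  Juno: +60 → 60 ≥ 50
  Kestrel: +30+20 → 50 < 110
Round 2 — Juno shuts down.
  Helix: +90 → 135 ≥ 110
Round 3 — Helix shuts down.
No further shutdowns.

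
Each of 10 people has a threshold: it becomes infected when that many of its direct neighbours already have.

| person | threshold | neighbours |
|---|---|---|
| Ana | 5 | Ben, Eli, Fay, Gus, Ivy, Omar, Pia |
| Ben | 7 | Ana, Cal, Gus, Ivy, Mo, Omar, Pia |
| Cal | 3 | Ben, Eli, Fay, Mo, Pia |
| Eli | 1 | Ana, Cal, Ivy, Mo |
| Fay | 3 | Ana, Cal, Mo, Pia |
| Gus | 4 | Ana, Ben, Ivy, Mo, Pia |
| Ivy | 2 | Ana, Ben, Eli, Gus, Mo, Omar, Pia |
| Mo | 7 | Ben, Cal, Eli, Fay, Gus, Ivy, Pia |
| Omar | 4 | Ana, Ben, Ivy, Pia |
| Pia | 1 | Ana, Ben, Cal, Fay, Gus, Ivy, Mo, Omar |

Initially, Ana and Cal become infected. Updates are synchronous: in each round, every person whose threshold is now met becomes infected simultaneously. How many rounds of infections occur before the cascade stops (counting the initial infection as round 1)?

3

Round 1 — Ana, Cal become infected (initial).
Round 2 — checking thresholds:
  Ben: 2 of 7 neighbours < 7, not yet.
  Eli: 2 of 4 neighbours ≥ 1, becomes infected.
  Fay: 2 of 4 neighbours < 3, not yet.
  Gus: 1 of 5 neighbours < 4, not yet.
  Ivy: 1 of 7 neighbours < 2, not yet.
  Mo: 1 of 7 neighbours < 7, not yet.
  Omar: 1 of 4 neighbours < 4, not yet.
  Pia: 2 of 8 neighbours ≥ 1, becomes infected.
Round 3 — checking thresholds:
  Ben: 3 of 7 neighbours < 7, not yet.
  Fay: 3 of 4 neighbours ≥ 3, becomes infected.
  Gus: 2 of 5 neighbours < 4, not yet.
  Ivy: 3 of 7 neighbours ≥ 2, becomes infected.
  Mo: 3 of 7 neighbours < 7, not yet.
  Omar: 2 of 4 neighbours < 4, not yet.
Round 4 — no new infections; cascade stops.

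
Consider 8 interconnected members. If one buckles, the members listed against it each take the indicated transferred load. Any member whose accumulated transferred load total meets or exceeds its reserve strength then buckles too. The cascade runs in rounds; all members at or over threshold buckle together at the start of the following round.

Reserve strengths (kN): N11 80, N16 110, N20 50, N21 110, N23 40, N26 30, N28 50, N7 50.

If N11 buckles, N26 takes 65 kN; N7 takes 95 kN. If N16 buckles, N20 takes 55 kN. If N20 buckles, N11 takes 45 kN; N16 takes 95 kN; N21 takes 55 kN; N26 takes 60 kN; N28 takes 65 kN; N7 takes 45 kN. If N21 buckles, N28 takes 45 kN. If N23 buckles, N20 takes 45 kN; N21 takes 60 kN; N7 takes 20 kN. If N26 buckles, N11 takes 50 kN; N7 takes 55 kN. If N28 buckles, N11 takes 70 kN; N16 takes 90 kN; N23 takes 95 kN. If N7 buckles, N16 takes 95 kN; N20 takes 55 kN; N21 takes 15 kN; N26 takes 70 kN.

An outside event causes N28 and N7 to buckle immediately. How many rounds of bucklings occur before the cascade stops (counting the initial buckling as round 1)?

Round 1 — N28, N7 buckle (initial).
  N11: +70 → 70 < 80
  N16: +90+95 → 185 ≥ 110
  N20: +55 → 55 ≥ 50
  N21: +15 → 15 < 110
  N23: +95 → 95 ≥ 40
  N26: +70 → 70 ≥ 30
Round 2 — N16, N20, N23, N26 buckle.
  N11: +45+50 → 165 ≥ 80
  N21: +55+60 → 130 ≥ 110
Round 3 — N11, N21 buckle.
No further bucklings.

3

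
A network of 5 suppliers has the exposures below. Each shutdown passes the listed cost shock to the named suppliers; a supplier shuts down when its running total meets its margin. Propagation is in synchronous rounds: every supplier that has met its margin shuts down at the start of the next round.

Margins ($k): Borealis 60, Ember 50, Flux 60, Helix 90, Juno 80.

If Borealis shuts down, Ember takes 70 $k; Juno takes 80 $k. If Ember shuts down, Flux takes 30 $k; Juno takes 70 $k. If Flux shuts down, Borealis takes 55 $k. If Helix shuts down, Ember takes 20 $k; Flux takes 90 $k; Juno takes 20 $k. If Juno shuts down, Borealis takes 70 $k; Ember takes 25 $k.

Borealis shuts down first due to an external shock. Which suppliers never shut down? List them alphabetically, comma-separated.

Flux, Helix

Round 1 — Borealis shuts down (initial).
  Ember: +70 → 70 ≥ 50
  Juno: +80 → 80 ≥ 80
Round 2 — Ember, Juno shut down.
  Flux: +30 → 30 < 60
No further shutdowns.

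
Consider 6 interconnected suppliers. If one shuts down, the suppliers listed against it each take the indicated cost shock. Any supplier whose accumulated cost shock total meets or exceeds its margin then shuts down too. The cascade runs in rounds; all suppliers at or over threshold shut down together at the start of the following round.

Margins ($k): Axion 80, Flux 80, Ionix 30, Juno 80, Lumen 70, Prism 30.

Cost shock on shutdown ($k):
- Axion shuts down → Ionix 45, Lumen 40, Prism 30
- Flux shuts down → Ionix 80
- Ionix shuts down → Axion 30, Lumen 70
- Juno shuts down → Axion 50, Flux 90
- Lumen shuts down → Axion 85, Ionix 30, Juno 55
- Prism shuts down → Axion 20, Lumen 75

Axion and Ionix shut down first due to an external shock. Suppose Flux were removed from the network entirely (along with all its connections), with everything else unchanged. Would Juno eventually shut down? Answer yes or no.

no

With Flux removed:
Round 1 — Axion, Ionix shut down (initial).
  Lumen: +40+70 → 110 ≥ 70
  Prism: +30 → 30 ≥ 30
Round 2 — Lumen, Prism shut down.
  Juno: +55 → 55 < 80
No further shutdowns.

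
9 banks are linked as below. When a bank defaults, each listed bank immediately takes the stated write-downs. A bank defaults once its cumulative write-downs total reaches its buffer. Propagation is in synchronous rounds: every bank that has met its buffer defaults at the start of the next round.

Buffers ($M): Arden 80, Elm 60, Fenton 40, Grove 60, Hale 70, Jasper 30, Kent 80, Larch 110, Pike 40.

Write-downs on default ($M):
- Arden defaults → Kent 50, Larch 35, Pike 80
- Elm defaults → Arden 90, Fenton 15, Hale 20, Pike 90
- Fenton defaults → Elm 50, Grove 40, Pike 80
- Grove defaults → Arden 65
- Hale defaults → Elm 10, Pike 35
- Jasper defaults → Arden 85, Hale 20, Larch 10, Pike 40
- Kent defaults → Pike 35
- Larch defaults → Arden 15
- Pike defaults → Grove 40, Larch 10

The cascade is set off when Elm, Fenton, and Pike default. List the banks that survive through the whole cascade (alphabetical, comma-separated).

Hale, Jasper, Kent, Larch

Round 1 — Elm, Fenton, Pike default (initial).
  Arden: +90 → 90 ≥ 80
  Grove: +40+40 → 80 ≥ 60
  Hale: +20 → 20 < 70
  Larch: +10 → 10 < 110
Round 2 — Arden, Grove default.
  Kent: +50 → 50 < 80
  Larch: +35 → 45 < 110
No further defaults.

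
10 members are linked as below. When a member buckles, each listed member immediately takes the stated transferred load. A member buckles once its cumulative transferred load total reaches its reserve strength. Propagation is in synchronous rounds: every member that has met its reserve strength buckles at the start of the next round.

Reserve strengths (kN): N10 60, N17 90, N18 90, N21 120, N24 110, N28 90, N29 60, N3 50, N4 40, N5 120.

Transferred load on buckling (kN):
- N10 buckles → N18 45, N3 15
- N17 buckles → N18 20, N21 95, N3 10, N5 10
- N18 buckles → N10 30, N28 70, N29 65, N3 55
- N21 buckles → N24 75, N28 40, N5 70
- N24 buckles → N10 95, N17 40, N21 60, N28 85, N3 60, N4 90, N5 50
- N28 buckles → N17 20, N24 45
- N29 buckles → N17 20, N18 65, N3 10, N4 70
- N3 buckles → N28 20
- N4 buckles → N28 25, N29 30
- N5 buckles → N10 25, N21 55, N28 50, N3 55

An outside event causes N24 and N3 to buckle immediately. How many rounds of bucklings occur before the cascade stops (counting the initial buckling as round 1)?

Round 1 — N24, N3 buckle (initial).
  N10: +95 → 95 ≥ 60
  N17: +40 → 40 < 90
  N21: +60 → 60 < 120
  N28: +85+20 → 105 ≥ 90
  N4: +90 → 90 ≥ 40
  N5: +50 → 50 < 120
Round 2 — N10, N28, N4 buckle.
  N17: +20 → 60 < 90
  N18: +45 → 45 < 90
  N29: +30 → 30 < 60
No further bucklings.

2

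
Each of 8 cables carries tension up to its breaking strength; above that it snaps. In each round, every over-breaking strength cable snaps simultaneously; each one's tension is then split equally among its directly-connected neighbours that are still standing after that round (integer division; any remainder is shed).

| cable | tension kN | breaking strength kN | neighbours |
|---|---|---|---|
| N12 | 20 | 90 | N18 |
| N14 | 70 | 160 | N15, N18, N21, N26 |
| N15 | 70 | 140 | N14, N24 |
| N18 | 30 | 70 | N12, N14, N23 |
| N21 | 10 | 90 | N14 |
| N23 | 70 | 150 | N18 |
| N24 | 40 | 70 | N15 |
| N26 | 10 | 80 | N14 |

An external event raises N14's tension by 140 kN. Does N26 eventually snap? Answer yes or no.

no

Round 1 — N14 at 210 > 160. N14 snaps.
  N14 sheds 210 kN to N15, N18, N21, N26: 52 each (2 lost).
    N15: 70+52 = 122 ≤ 140
    N18: 30+52 = 82 > 70
    N21: 10+52 = 62 ≤ 90
    N26: 10+52 = 62 ≤ 80
Round 2 — N18 snaps.
  N18 sheds 82 kN to N12, N23: 41 each.
    N12: 20+41 = 61 ≤ 90
    N23: 70+41 = 111 ≤ 150
No further breaks.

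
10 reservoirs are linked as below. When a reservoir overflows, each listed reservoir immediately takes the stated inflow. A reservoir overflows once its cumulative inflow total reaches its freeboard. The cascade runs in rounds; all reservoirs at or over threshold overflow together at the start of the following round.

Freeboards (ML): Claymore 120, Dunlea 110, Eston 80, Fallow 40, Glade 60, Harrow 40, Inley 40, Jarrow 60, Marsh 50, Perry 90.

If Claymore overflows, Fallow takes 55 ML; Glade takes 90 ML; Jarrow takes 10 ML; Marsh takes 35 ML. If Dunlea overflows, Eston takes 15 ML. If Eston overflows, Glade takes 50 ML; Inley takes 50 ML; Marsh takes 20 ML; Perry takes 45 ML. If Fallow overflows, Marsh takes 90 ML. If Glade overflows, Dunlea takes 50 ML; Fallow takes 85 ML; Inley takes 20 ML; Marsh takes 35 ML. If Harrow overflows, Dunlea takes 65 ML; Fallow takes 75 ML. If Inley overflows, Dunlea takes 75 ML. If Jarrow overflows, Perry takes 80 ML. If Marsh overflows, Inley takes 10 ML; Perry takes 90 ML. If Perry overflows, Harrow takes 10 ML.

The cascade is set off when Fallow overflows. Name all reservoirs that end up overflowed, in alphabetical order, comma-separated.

Fallow, Marsh, Perry

Round 1 — Fallow overflows (initial).
  Marsh: +90 → 90 ≥ 50
Round 2 — Marsh overflows.
  Inley: +10 → 10 < 40
  Perry: +90 → 90 ≥ 90
Round 3 — Perry overflows.
  Harrow: +10 → 10 < 40
No further overflows.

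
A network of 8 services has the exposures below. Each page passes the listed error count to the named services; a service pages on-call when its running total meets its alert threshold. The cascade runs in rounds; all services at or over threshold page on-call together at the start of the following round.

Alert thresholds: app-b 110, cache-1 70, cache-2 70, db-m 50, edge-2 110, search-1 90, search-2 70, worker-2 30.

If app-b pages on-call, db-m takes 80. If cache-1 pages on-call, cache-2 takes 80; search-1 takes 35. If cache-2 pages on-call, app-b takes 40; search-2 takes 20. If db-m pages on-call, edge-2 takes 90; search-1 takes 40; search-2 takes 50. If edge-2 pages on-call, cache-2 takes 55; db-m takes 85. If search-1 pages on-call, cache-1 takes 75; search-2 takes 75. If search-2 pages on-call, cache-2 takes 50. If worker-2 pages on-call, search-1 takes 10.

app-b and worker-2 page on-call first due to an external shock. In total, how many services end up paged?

3

Round 1 — app-b, worker-2 page on-call (initial).
  db-m: +80 → 80 ≥ 50
  search-1: +10 → 10 < 90
Round 2 — db-m pages on-call.
  edge-2: +90 → 90 < 110
  search-1: +40 → 50 < 90
  search-2: +50 → 50 < 70
No further pages.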